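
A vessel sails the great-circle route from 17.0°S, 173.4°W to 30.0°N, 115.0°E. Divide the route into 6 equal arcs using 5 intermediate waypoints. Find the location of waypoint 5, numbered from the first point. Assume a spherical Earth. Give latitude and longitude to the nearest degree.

≈ 24°N, 129°E

The haversine formula gives a central angle δ ≈ 1.455 rad (83.4°) between the endpoints.
Interpolate at f = 5/6 with slerp weights a = sin((1−f)δ)/sin δ ≈ 0.242, b = sin(fδ)/sin δ ≈ 0.943.
p = a·p₁ + b·p₂ ≈ (-0.575, 0.713, 0.401); φ = arcsin(p_z) ≈ 23.62°, λ = atan2(p_y, p_x) ≈ 128.86°.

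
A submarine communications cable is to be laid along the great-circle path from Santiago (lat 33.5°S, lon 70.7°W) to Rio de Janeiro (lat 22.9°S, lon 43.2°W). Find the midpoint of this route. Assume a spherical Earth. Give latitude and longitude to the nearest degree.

Convert each endpoint to a unit vector on the sphere (x = cos φ cos λ, y = cos φ sin λ, z = sin φ).
The central angle between the endpoints is δ = arccos(p₁·p₂) ≈ 0.460 rad (26.3°).
Interpolate at f = 1/2 with slerp weights a = sin((1−f)δ)/sin δ ≈ 0.514, b = sin(fδ)/sin δ ≈ 0.514.
p = a·p₁ + b·p₂ ≈ (0.486, -0.728, -0.483); φ = arcsin(p_z) ≈ -28.90°, λ = atan2(p_y, p_x) ≈ -56.25°.

≈ lat 29°S, lon 56°W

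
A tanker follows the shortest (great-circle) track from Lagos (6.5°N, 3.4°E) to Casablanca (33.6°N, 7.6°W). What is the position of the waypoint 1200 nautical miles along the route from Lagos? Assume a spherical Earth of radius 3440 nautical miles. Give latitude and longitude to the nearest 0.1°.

The haversine formula gives a central angle δ ≈ 0.505 rad (29.0°) between the endpoints. The total great-circle distance is δ·R ≈ 0.505 × 3440 ≈ 1738 nmi, so the target fraction is f = 1200/1738 ≈ 0.690.
Interpolate at f ≈ 0.690 with slerp weights a = sin((1−f)δ)/sin δ ≈ 0.322, b = sin(fδ)/sin δ ≈ 0.706.
p = a·p₁ + b·p₂ ≈ (0.902, -0.059, 0.427); φ = arcsin(p_z) ≈ 25.29°, λ = atan2(p_y, p_x) ≈ -3.73°.

≈ 25.3°N, 3.7°W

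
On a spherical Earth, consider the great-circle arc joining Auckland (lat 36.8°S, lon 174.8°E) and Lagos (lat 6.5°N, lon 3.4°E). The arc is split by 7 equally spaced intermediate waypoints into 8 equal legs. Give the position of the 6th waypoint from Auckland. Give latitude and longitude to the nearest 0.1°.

From cos δ = sin φ₁ sin φ₂ + cos φ₁ cos φ₂ cos Δλ, the central angle is δ ≈ 2.595 rad (148.7°).
Interpolate at f = 6/8 with slerp weights a = sin((1−f)δ)/sin δ ≈ 1.163, b = sin(fδ)/sin δ ≈ 1.791.
p = a·p₁ + b·p₂ ≈ (0.848, 0.190, -0.494); φ = arcsin(p_z) ≈ -29.60°, λ = atan2(p_y, p_x) ≈ 12.62°.

≈ lat 29.6°S, lon 12.6°E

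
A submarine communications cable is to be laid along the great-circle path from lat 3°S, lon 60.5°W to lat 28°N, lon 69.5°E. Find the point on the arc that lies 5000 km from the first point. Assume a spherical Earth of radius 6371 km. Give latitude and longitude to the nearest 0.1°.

≈ lat 20.3°N, lon 21.3°W

Convert each endpoint to a unit vector on the sphere (x = cos φ cos λ, y = cos φ sin λ, z = sin φ).
The central angle between the endpoints is δ = arccos(p₁·p₂) ≈ 2.204 rad (126.3°). The total great-circle distance is δ·R ≈ 2.204 × 6371 ≈ 14039 km, so the target fraction is f = 5000/14039 ≈ 0.356.
Interpolate at f ≈ 0.356 with slerp weights a = sin((1−f)δ)/sin δ ≈ 1.226, b = sin(fδ)/sin δ ≈ 0.876.
p = a·p₁ + b·p₂ ≈ (0.874, -0.341, 0.347); φ = arcsin(p_z) ≈ 20.32°, λ = atan2(p_y, p_x) ≈ -21.30°.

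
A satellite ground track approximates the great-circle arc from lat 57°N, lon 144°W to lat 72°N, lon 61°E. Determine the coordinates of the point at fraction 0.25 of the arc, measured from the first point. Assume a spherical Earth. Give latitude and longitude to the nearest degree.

≈ lat 69°N, lon 150°W

From cos δ = sin φ₁ sin φ₂ + cos φ₁ cos φ₂ cos Δλ, the central angle is δ ≈ 0.870 rad (49.8°).
Interpolate at f = 0.25 with slerp weights a = sin((1−f)δ)/sin δ ≈ 0.794, b = sin(fδ)/sin δ ≈ 0.282.
p = a·p₁ + b·p₂ ≈ (-0.308, -0.178, 0.935); φ = arcsin(p_z) ≈ 69.18°, λ = atan2(p_y, p_x) ≈ -149.95°.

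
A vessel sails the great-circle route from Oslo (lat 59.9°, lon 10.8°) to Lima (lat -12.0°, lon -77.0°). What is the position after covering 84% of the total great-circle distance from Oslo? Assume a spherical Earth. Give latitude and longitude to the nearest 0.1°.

≈ lat 1.8°, lon -69.0°

Convert each endpoint to a unit vector on the sphere (x = cos φ cos λ, y = cos φ sin λ, z = sin φ).
The central angle between the endpoints is δ = arccos(p₁·p₂) ≈ 1.733 rad (99.3°).
Interpolate at f = 0.84 with slerp weights a = sin((1−f)δ)/sin δ ≈ 0.277, b = sin(fδ)/sin δ ≈ 1.006.
p = a·p₁ + b·p₂ ≈ (0.358, -0.933, 0.031); φ = arcsin(p_z) ≈ 1.76°, λ = atan2(p_y, p_x) ≈ -69.01°.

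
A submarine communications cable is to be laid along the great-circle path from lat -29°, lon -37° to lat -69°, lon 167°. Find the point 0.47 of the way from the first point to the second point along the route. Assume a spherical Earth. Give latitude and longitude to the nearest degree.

From cos δ = sin φ₁ sin φ₂ + cos φ₁ cos φ₂ cos Δλ, the central angle is δ ≈ 1.404 rad (80.4°).
Interpolate at f = 0.47 with slerp weights a = sin((1−f)δ)/sin δ ≈ 0.687, b = sin(fδ)/sin δ ≈ 0.622.
p = a·p₁ + b·p₂ ≈ (0.263, -0.311, -0.913); φ = arcsin(p_z) ≈ -65.96°, λ = atan2(p_y, p_x) ≈ -49.85°.

≈ lat -66°, lon -50°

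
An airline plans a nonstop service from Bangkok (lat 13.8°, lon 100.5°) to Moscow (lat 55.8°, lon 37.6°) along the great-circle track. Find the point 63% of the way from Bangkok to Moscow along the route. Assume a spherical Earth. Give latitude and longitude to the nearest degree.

≈ lat 44°, lon 70°

Convert each endpoint to a unit vector on the sphere (x = cos φ cos λ, y = cos φ sin λ, z = sin φ).
The central angle between the endpoints is δ = arccos(p₁·p₂) ≈ 1.109 rad (63.5°).
Interpolate at f = 0.63 with slerp weights a = sin((1−f)δ)/sin δ ≈ 0.446, b = sin(fδ)/sin δ ≈ 0.718.
p = a·p₁ + b·p₂ ≈ (0.241, 0.672, 0.700); φ = arcsin(p_z) ≈ 44.46°, λ = atan2(p_y, p_x) ≈ 70.26°.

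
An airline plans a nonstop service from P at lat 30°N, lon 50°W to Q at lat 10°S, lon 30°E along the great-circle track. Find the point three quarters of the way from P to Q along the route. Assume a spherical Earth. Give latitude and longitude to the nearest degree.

Write both endpoints as unit vectors p₁, p₂ with components (cos φ cos λ, cos φ sin λ, sin φ).
The central angle between the endpoints is δ = arccos(p₁·p₂) ≈ 1.509 rad (86.5°).
Interpolate at f = 3/4 with slerp weights a = sin((1−f)δ)/sin δ ≈ 0.369, b = sin(fδ)/sin δ ≈ 0.907.
p = a·p₁ + b·p₂ ≈ (0.979, 0.202, 0.027); φ = arcsin(p_z) ≈ 1.55°, λ = atan2(p_y, p_x) ≈ 11.64°.

≈ lat 2°N, lon 12°E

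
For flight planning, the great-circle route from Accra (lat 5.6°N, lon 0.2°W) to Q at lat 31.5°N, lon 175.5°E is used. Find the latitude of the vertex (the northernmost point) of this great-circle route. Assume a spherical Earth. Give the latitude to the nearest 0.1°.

≈ 84.0°N

The great circle lies in the plane with unit normal n̂ = (p₁ × p₂)/|p₁ × p₂|.
Here n̂_z ≈ +0.105; the vertex latitude is φ_max = arccos|n̂_z| ≈ 84.0°.
Check via Clairaut: cos φ_max = |cos φ₁| · sin C = cos(5.6°)·sin(6.1°) ≈ 0.105, again giving ≈ 84.0°.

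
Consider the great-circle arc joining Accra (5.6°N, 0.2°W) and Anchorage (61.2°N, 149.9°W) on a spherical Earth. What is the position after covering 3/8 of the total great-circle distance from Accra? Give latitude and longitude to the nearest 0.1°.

≈ (44.7°N, 13.9°W)

Convert each endpoint to a unit vector on the sphere (x = cos φ cos λ, y = cos φ sin λ, z = sin φ).
The central angle between the endpoints is δ = arccos(p₁·p₂) ≈ 1.905 rad (109.2°).
Interpolate at f = 3/8 with slerp weights a = sin((1−f)δ)/sin δ ≈ 0.983, b = sin(fδ)/sin δ ≈ 0.694.
p = a·p₁ + b·p₂ ≈ (0.689, -0.171, 0.704); φ = arcsin(p_z) ≈ 44.74°, λ = atan2(p_y, p_x) ≈ -13.93°.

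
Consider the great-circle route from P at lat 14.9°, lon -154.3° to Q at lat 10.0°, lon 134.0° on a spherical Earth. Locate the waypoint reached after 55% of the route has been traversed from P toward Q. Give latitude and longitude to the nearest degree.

Convert each endpoint to a unit vector on the sphere (x = cos φ cos λ, y = cos φ sin λ, z = sin φ).
The central angle between the endpoints is δ = arccos(p₁·p₂) ≈ 1.220 rad (69.9°).
Interpolate at f = 0.55 with slerp weights a = sin((1−f)δ)/sin δ ≈ 0.556, b = sin(fδ)/sin δ ≈ 0.662.
p = a·p₁ + b·p₂ ≈ (-0.937, 0.236, 0.258); φ = arcsin(p_z) ≈ 14.94°, λ = atan2(p_y, p_x) ≈ 165.85°.

≈ lat 15°, lon 166°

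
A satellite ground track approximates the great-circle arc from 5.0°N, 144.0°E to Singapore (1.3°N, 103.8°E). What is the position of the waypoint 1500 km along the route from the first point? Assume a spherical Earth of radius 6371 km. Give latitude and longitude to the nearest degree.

Write both endpoints as unit vectors p₁, p₂ with components (cos φ cos λ, cos φ sin λ, sin φ).
The central angle between the endpoints is δ = arccos(p₁·p₂) ≈ 0.703 rad (40.3°). The total great-circle distance is δ·R ≈ 0.703 × 6371 ≈ 4481 km, so the target fraction is f = 1500/4481 ≈ 0.335.
Interpolate at f ≈ 0.335 with slerp weights a = sin((1−f)δ)/sin δ ≈ 0.697, b = sin(fδ)/sin δ ≈ 0.361.
p = a·p₁ + b·p₂ ≈ (-0.648, 0.758, 0.069); φ = arcsin(p_z) ≈ 3.95°, λ = atan2(p_y, p_x) ≈ 130.51°.

≈ 4°N, 131°E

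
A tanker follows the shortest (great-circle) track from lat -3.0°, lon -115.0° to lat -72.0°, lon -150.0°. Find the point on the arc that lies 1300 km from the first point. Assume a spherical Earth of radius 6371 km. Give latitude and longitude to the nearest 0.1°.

Write both endpoints as unit vectors p₁, p₂ with components (cos φ cos λ, cos φ sin λ, sin φ).
The central angle between the endpoints is δ = arccos(p₁·p₂) ≈ 1.263 rad (72.4°). The total great-circle distance is δ·R ≈ 1.263 × 6371 ≈ 8049 km, so the target fraction is f = 1300/8049 ≈ 0.162.
Interpolate at f ≈ 0.162 with slerp weights a = sin((1−f)δ)/sin δ ≈ 0.915, b = sin(fδ)/sin δ ≈ 0.213.
p = a·p₁ + b·p₂ ≈ (-0.443, -0.861, -0.250); φ = arcsin(p_z) ≈ -14.48°, λ = atan2(p_y, p_x) ≈ -117.23°.

≈ lat -14.5°, lon -117.2°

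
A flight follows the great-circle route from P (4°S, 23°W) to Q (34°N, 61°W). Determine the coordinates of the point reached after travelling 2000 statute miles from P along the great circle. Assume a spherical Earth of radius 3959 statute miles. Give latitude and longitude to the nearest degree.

≈ (18°N, 42°W)

Write both endpoints as unit vectors p₁, p₂ with components (cos φ cos λ, cos φ sin λ, sin φ).
The central angle between the endpoints is δ = arccos(p₁·p₂) ≈ 0.911 rad (52.2°). The total great-circle distance is δ·R ≈ 0.911 × 3959 ≈ 3608 mi, so the target fraction is f = 2000/3608 ≈ 0.554.
Interpolate at f ≈ 0.554 with slerp weights a = sin((1−f)δ)/sin δ ≈ 0.500, b = sin(fδ)/sin δ ≈ 0.612.
p = a·p₁ + b·p₂ ≈ (0.705, -0.639, 0.308); φ = arcsin(p_z) ≈ 17.91°, λ = atan2(p_y, p_x) ≈ -42.18°.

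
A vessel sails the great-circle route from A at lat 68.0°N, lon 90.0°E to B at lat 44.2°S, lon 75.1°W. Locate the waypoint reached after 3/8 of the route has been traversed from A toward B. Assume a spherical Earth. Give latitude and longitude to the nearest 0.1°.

≈ lat 50.9°N, lon 54.1°W

Convert each endpoint to a unit vector on the sphere (x = cos φ cos λ, y = cos φ sin λ, z = sin φ).
The central angle between the endpoints is δ = arccos(p₁·p₂) ≈ 2.704 rad (154.9°).
Interpolate at f = 3/8 with slerp weights a = sin((1−f)δ)/sin δ ≈ 2.345, b = sin(fδ)/sin δ ≈ 2.005.
p = a·p₁ + b·p₂ ≈ (0.370, -0.511, 0.776); φ = arcsin(p_z) ≈ 50.91°, λ = atan2(p_y, p_x) ≈ -54.11°.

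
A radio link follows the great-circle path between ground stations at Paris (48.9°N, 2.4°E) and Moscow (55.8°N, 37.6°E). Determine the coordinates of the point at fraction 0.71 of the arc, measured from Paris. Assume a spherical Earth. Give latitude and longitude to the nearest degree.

Write both endpoints as unit vectors p₁, p₂ with components (cos φ cos λ, cos φ sin λ, sin φ).
The central angle between the endpoints is δ = arccos(p₁·p₂) ≈ 0.389 rad (22.3°).
Interpolate at f = 0.71 with slerp weights a = sin((1−f)δ)/sin δ ≈ 0.297, b = sin(fδ)/sin δ ≈ 0.719.
p = a·p₁ + b·p₂ ≈ (0.515, 0.255, 0.818); φ = arcsin(p_z) ≈ 54.92°, λ = atan2(p_y, p_x) ≈ 26.31°.

≈ 55°N, 26°E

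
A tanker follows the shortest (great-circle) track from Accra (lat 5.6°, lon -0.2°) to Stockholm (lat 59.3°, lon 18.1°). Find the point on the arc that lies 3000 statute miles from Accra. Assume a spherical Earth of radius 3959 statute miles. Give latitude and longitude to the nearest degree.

≈ lat 48°, lon 11°

From cos δ = sin φ₁ sin φ₂ + cos φ₁ cos φ₂ cos Δλ, the central angle is δ ≈ 0.969 rad (55.5°). The total great-circle distance is δ·R ≈ 0.969 × 3959 ≈ 3835 mi, so the target fraction is f = 3000/3835 ≈ 0.782.
Interpolate at f ≈ 0.782 with slerp weights a = sin((1−f)δ)/sin δ ≈ 0.254, b = sin(fδ)/sin δ ≈ 0.834.
p = a·p₁ + b·p₂ ≈ (0.658, 0.131, 0.742); φ = arcsin(p_z) ≈ 47.89°, λ = atan2(p_y, p_x) ≈ 11.30°.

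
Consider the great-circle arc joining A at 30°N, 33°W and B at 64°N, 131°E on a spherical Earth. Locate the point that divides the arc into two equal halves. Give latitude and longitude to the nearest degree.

≈ 72°N, 18°W

From cos δ = sin φ₁ sin φ₂ + cos φ₁ cos φ₂ cos Δλ, the central angle is δ ≈ 1.486 rad (85.2°).
Interpolate at f = 1/2 with slerp weights a = sin((1−f)δ)/sin δ ≈ 0.679, b = sin(fδ)/sin δ ≈ 0.679.
p = a·p₁ + b·p₂ ≈ (0.298, -0.096, 0.950); φ = arcsin(p_z) ≈ 71.77°, λ = atan2(p_y, p_x) ≈ -17.80°.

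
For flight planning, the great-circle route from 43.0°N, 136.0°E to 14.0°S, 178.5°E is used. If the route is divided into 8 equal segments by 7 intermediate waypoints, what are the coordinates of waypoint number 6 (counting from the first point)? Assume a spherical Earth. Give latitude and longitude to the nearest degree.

The haversine formula gives a central angle δ ≈ 1.204 rad (69.0°) between the endpoints.
Interpolate at f = 6/8 with slerp weights a = sin((1−f)δ)/sin δ ≈ 0.318, b = sin(fδ)/sin δ ≈ 0.841.
p = a·p₁ + b·p₂ ≈ (-0.983, 0.183, 0.013); φ = arcsin(p_z) ≈ 0.75°, λ = atan2(p_y, p_x) ≈ 169.47°.

≈ 1°N, 169°E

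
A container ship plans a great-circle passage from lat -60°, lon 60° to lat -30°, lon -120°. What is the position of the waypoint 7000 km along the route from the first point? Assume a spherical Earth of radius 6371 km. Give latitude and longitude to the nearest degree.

≈ lat -57°, lon -120°

Convert each endpoint to a unit vector on the sphere (x = cos φ cos λ, y = cos φ sin λ, z = sin φ).
The central angle between the endpoints is δ = arccos(p₁·p₂) ≈ 1.571 rad (90.0°). The total great-circle distance is δ·R ≈ 1.571 × 6371 ≈ 10008 km, so the target fraction is f = 7000/10008 ≈ 0.699.
Interpolate at f ≈ 0.699 with slerp weights a = sin((1−f)δ)/sin δ ≈ 0.455, b = sin(fδ)/sin δ ≈ 0.891.
p = a·p₁ + b·p₂ ≈ (-0.272, -0.471, -0.839); φ = arcsin(p_z) ≈ -57.05°, λ = atan2(p_y, p_x) ≈ -120.00°.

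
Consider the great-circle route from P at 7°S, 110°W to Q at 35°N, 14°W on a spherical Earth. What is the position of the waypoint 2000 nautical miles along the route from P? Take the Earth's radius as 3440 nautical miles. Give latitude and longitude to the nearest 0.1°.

≈ 11.9°N, 82.4°W

Write both endpoints as unit vectors p₁, p₂ with components (cos φ cos λ, cos φ sin λ, sin φ).
The central angle between the endpoints is δ = arccos(p₁·p₂) ≈ 1.726 rad (98.9°). The total great-circle distance is δ·R ≈ 1.726 × 3440 ≈ 5939 nmi, so the target fraction is f = 2000/5939 ≈ 0.337.
Interpolate at f ≈ 0.337 with slerp weights a = sin((1−f)δ)/sin δ ≈ 0.922, b = sin(fδ)/sin δ ≈ 0.556.
p = a·p₁ + b·p₂ ≈ (0.129, -0.970, 0.207); φ = arcsin(p_z) ≈ 11.92°, λ = atan2(p_y, p_x) ≈ -82.43°.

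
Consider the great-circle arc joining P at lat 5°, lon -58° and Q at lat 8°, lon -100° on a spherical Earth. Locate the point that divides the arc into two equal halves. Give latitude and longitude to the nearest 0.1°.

From cos δ = sin φ₁ sin φ₂ + cos φ₁ cos φ₂ cos Δλ, the central angle is δ ≈ 0.730 rad (41.8°).
Interpolate at f = 1/2 with slerp weights a = sin((1−f)δ)/sin δ ≈ 0.535, b = sin(fδ)/sin δ ≈ 0.535.
p = a·p₁ + b·p₂ ≈ (0.191, -0.974, 0.121); φ = arcsin(p_z) ≈ 6.96°, λ = atan2(p_y, p_x) ≈ -78.93°.

≈ lat 7.0°, lon -78.9°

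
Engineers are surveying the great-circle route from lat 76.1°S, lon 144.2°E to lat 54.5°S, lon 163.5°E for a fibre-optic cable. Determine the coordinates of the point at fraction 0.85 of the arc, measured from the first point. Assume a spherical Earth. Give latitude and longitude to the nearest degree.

≈ lat 58°S, lon 162°E

Convert each endpoint to a unit vector on the sphere (x = cos φ cos λ, y = cos φ sin λ, z = sin φ).
The central angle between the endpoints is δ = arccos(p₁·p₂) ≈ 0.398 rad (22.8°).
Interpolate at f = 0.85 with slerp weights a = sin((1−f)δ)/sin δ ≈ 0.154, b = sin(fδ)/sin δ ≈ 0.856.
p = a·p₁ + b·p₂ ≈ (-0.507, 0.163, -0.847); φ = arcsin(p_z) ≈ -57.84°, λ = atan2(p_y, p_x) ≈ 162.18°.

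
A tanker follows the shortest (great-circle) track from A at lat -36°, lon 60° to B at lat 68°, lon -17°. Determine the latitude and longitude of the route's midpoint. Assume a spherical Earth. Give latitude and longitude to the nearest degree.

From cos δ = sin φ₁ sin φ₂ + cos φ₁ cos φ₂ cos Δλ, the central angle is δ ≈ 2.068 rad (118.5°).
Interpolate at f = 1/2 with slerp weights a = sin((1−f)δ)/sin δ ≈ 0.978, b = sin(fδ)/sin δ ≈ 0.978.
p = a·p₁ + b·p₂ ≈ (0.746, 0.578, 0.332); φ = arcsin(p_z) ≈ 19.38°, λ = atan2(p_y, p_x) ≈ 37.77°.

≈ lat 19°, lon 38°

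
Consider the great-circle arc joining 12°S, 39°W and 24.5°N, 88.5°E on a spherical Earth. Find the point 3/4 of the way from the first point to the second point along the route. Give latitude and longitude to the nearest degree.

≈ 23°N, 53°E

Convert each endpoint to a unit vector on the sphere (x = cos φ cos λ, y = cos φ sin λ, z = sin φ).
The central angle between the endpoints is δ = arccos(p₁·p₂) ≈ 2.250 rad (128.9°).
Interpolate at f = 3/4 with slerp weights a = sin((1−f)δ)/sin δ ≈ 0.685, b = sin(fδ)/sin δ ≈ 1.276.
p = a·p₁ + b·p₂ ≈ (0.551, 0.739, 0.387); φ = arcsin(p_z) ≈ 22.76°, λ = atan2(p_y, p_x) ≈ 53.28°.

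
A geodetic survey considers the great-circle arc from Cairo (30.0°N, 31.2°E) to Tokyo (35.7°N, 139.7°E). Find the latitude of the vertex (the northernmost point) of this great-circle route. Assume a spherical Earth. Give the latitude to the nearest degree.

≈ 48°N

The great circle lies in the plane with unit normal n̂ = (p₁ × p₂)/|p₁ × p₂|.
Here n̂_z ≈ +0.669; the vertex latitude is φ_max = arccos|n̂_z| ≈ 48.0°.
Check via Clairaut: cos φ_max = |cos φ₁| · sin C = cos(30.0°)·sin(50.5°) ≈ 0.669, again giving ≈ 48.0°.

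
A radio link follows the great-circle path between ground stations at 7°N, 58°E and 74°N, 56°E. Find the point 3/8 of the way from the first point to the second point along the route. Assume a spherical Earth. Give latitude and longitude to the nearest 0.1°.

≈ 32.1°N, 57.7°E

From cos δ = sin φ₁ sin φ₂ + cos φ₁ cos φ₂ cos Δλ, the central angle is δ ≈ 1.170 rad (67.0°).
Interpolate at f = 3/8 with slerp weights a = sin((1−f)δ)/sin δ ≈ 0.725, b = sin(fδ)/sin δ ≈ 0.461.
p = a·p₁ + b·p₂ ≈ (0.453, 0.716, 0.532); φ = arcsin(p_z) ≈ 32.13°, λ = atan2(p_y, p_x) ≈ 57.70°.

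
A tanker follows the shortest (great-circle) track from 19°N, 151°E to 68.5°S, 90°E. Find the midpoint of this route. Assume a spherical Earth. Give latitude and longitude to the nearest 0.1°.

≈ 27.4°S, 135.1°E

Write both endpoints as unit vectors p₁, p₂ with components (cos φ cos λ, cos φ sin λ, sin φ).
The central angle between the endpoints is δ = arccos(p₁·p₂) ≈ 1.706 rad (97.8°).
Interpolate at f = 1/2 with slerp weights a = sin((1−f)δ)/sin δ ≈ 0.760, b = sin(fδ)/sin δ ≈ 0.760.
p = a·p₁ + b·p₂ ≈ (-0.629, 0.627, -0.460); φ = arcsin(p_z) ≈ -27.38°, λ = atan2(p_y, p_x) ≈ 135.07°.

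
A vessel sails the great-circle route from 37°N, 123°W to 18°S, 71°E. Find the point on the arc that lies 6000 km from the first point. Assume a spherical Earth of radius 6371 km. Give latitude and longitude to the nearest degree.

≈ 61°N, 156°E

Convert each endpoint to a unit vector on the sphere (x = cos φ cos λ, y = cos φ sin λ, z = sin φ).
The central angle between the endpoints is δ = arccos(p₁·p₂) ≈ 2.746 rad (157.4°). The total great-circle distance is δ·R ≈ 2.746 × 6371 ≈ 17498 km, so the target fraction is f = 6000/17498 ≈ 0.343.
Interpolate at f ≈ 0.343 with slerp weights a = sin((1−f)δ)/sin δ ≈ 2.527, b = sin(fδ)/sin δ ≈ 2.101.
p = a·p₁ + b·p₂ ≈ (-0.449, 0.196, 0.872); φ = arcsin(p_z) ≈ 60.67°, λ = atan2(p_y, p_x) ≈ 156.37°.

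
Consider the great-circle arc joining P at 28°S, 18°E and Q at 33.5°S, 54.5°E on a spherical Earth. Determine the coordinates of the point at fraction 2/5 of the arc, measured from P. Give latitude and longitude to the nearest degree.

≈ 31°S, 32°E

Write both endpoints as unit vectors p₁, p₂ with components (cos φ cos λ, cos φ sin λ, sin φ).
The central angle between the endpoints is δ = arccos(p₁·p₂) ≈ 0.553 rad (31.7°).
Interpolate at f = 2/5 with slerp weights a = sin((1−f)δ)/sin δ ≈ 0.620, b = sin(fδ)/sin δ ≈ 0.418.
p = a·p₁ + b·p₂ ≈ (0.723, 0.453, -0.522); φ = arcsin(p_z) ≈ -31.45°, λ = atan2(p_y, p_x) ≈ 32.06°.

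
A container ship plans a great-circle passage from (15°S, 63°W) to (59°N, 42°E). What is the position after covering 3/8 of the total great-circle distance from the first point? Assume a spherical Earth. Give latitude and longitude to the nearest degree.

Write both endpoints as unit vectors p₁, p₂ with components (cos φ cos λ, cos φ sin λ, sin φ).
The central angle between the endpoints is δ = arccos(p₁·p₂) ≈ 1.929 rad (110.5°).
Interpolate at f = 3/8 with slerp weights a = sin((1−f)δ)/sin δ ≈ 0.997, b = sin(fδ)/sin δ ≈ 0.707.
p = a·p₁ + b·p₂ ≈ (0.708, -0.615, 0.348); φ = arcsin(p_z) ≈ 20.35°, λ = atan2(p_y, p_x) ≈ -40.97°.

≈ (20°N, 41°W)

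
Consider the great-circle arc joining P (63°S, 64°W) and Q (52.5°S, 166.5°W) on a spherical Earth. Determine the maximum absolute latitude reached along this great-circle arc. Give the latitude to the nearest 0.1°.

The great circle lies in the plane with unit normal n̂ = (p₁ × p₂)/|p₁ × p₂|.
Here n̂_z ≈ -0.354; the vertex latitude is φ_max = arccos|n̂_z| ≈ 69.3°.
Check via Clairaut: cos φ_max = |cos φ₁| · sin C = cos(63.0°)·sin(128.8°) ≈ 0.354, again giving ≈ 69.3°.

≈ 69.3°S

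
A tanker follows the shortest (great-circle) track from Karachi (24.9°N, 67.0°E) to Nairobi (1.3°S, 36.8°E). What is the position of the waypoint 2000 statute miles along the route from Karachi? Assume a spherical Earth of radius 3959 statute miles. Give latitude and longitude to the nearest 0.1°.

Write both endpoints as unit vectors p₁, p₂ with components (cos φ cos λ, cos φ sin λ, sin φ).
The central angle between the endpoints is δ = arccos(p₁·p₂) ≈ 0.685 rad (39.3°). The total great-circle distance is δ·R ≈ 0.685 × 3959 ≈ 2713 mi, so the target fraction is f = 2000/2713 ≈ 0.737.
Interpolate at f ≈ 0.737 with slerp weights a = sin((1−f)δ)/sin δ ≈ 0.283, b = sin(fδ)/sin δ ≈ 0.765.
p = a·p₁ + b·p₂ ≈ (0.712, 0.694, 0.102); φ = arcsin(p_z) ≈ 5.85°, λ = atan2(p_y, p_x) ≈ 44.26°.

≈ (5.8°N, 44.3°E)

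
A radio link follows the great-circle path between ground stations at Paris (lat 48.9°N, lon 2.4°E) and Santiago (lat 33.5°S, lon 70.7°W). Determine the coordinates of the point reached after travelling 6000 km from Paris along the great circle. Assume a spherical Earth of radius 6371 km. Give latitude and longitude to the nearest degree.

≈ lat 8°N, lon 40°W

Write both endpoints as unit vectors p₁, p₂ with components (cos φ cos λ, cos φ sin λ, sin φ).
The central angle between the endpoints is δ = arccos(p₁·p₂) ≈ 1.830 rad (104.9°). The total great-circle distance is δ·R ≈ 1.830 × 6371 ≈ 11661 km, so the target fraction is f = 6000/11661 ≈ 0.515.
Interpolate at f ≈ 0.515 with slerp weights a = sin((1−f)δ)/sin δ ≈ 0.803, b = sin(fδ)/sin δ ≈ 0.837.
p = a·p₁ + b·p₂ ≈ (0.758, -0.636, 0.143); φ = arcsin(p_z) ≈ 8.24°, λ = atan2(p_y, p_x) ≈ -40.01°.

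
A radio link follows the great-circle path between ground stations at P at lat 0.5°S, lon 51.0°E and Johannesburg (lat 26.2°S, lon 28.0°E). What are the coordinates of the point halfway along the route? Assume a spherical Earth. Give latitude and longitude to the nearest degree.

≈ lat 14°S, lon 40°E

The haversine formula gives a central angle δ ≈ 0.592 rad (33.9°) between the endpoints.
Interpolate at f = 1/2 with slerp weights a = sin((1−f)δ)/sin δ ≈ 0.523, b = sin(fδ)/sin δ ≈ 0.523.
p = a·p₁ + b·p₂ ≈ (0.743, 0.626, -0.235); φ = arcsin(p_z) ≈ -13.61°, λ = atan2(p_y, p_x) ≈ 40.13°.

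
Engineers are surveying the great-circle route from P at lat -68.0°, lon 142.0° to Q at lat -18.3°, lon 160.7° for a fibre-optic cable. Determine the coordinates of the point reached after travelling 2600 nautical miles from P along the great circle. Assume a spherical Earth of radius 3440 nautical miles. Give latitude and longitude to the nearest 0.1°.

≈ lat -26.0°, lon 159.4°

Write both endpoints as unit vectors p₁, p₂ with components (cos φ cos λ, cos φ sin λ, sin φ).
The central angle between the endpoints is δ = arccos(p₁·p₂) ≈ 0.892 rad (51.1°). The total great-circle distance is δ·R ≈ 0.892 × 3440 ≈ 3068 nmi, so the target fraction is f = 2600/3068 ≈ 0.848.
Interpolate at f ≈ 0.848 with slerp weights a = sin((1−f)δ)/sin δ ≈ 0.174, b = sin(fδ)/sin δ ≈ 0.881.
p = a·p₁ + b·p₂ ≈ (-0.841, 0.317, -0.438); φ = arcsin(p_z) ≈ -25.99°, λ = atan2(p_y, p_x) ≈ 159.37°.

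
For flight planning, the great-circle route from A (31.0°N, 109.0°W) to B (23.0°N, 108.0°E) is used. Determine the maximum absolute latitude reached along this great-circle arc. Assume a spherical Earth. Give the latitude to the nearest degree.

The great circle lies in the plane with unit normal n̂ = (p₁ × p₂)/|p₁ × p₂|.
Here n̂_z ≈ -0.526; the vertex latitude is φ_max = arccos|n̂_z| ≈ 58.3°.
Check via Clairaut: cos φ_max = |cos φ₁| · sin C = cos(31.0°)·sin(37.8°) ≈ 0.526, again giving ≈ 58.3°.

≈ 58°N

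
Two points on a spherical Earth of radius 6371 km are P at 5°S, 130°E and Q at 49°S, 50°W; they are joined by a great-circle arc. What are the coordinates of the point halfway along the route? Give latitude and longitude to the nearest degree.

≈ 68°S, 130°E

Write both endpoints as unit vectors p₁, p₂ with components (cos φ cos λ, cos φ sin λ, sin φ).
The central angle between the endpoints is δ = arccos(p₁·p₂) ≈ 2.199 rad (126.0°).
Interpolate at f = 1/2 with slerp weights a = sin((1−f)δ)/sin δ ≈ 1.101, b = sin(fδ)/sin δ ≈ 1.101.
p = a·p₁ + b·p₂ ≈ (-0.241, 0.287, -0.927); φ = arcsin(p_z) ≈ -68.00°, λ = atan2(p_y, p_x) ≈ 130.00°.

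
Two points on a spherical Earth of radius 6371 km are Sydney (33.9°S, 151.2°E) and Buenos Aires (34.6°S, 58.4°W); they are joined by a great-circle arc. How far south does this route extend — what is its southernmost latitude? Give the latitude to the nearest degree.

≈ 69°S

The great circle lies in the plane with unit normal n̂ = (p₁ × p₂)/|p₁ × p₂|.
Here n̂_z ≈ +0.351; the vertex latitude is φ_max = arccos|n̂_z| ≈ 69.4°.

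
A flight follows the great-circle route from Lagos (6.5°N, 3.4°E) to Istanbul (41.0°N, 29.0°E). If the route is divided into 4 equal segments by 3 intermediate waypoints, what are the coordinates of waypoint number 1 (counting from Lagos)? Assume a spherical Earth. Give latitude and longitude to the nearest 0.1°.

Write both endpoints as unit vectors p₁, p₂ with components (cos φ cos λ, cos φ sin λ, sin φ).
The central angle between the endpoints is δ = arccos(p₁·p₂) ≈ 0.722 rad (41.4°).
Interpolate at f = 1/4 with slerp weights a = sin((1−f)δ)/sin δ ≈ 0.780, b = sin(fδ)/sin δ ≈ 0.272.
p = a·p₁ + b·p₂ ≈ (0.953, 0.145, 0.266); φ = arcsin(p_z) ≈ 15.46°, λ = atan2(p_y, p_x) ≈ 8.67°.

≈ 15.5°N, 8.7°E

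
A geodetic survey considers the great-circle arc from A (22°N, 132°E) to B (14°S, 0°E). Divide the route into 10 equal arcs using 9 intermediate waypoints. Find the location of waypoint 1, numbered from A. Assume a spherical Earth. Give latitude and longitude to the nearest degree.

Write both endpoints as unit vectors p₁, p₂ with components (cos φ cos λ, cos φ sin λ, sin φ).
The central angle between the endpoints is δ = arccos(p₁·p₂) ≈ 2.336 rad (133.8°).
Interpolate at f = 1/10 with slerp weights a = sin((1−f)δ)/sin δ ≈ 1.195, b = sin(fδ)/sin δ ≈ 0.321.
p = a·p₁ + b·p₂ ≈ (-0.430, 0.823, 0.370); φ = arcsin(p_z) ≈ 21.72°, λ = atan2(p_y, p_x) ≈ 117.58°.

≈ (22°N, 118°E)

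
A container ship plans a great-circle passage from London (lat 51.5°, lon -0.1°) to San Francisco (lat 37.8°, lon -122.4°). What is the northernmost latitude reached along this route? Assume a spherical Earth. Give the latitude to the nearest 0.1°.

≈ 64.8°

The great circle lies in the plane with unit normal n̂ = (p₁ × p₂)/|p₁ × p₂|.
Here n̂_z ≈ -0.426; the vertex latitude is φ_max = arccos|n̂_z| ≈ 64.8°.
Check via Clairaut: cos φ_max = |cos φ₁| · sin C = cos(51.5°)·sin(43.2°) ≈ 0.426, again giving ≈ 64.8°.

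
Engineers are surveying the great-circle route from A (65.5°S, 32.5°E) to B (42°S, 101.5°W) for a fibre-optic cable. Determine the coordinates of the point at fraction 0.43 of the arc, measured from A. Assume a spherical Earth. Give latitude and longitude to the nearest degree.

≈ (74°S, 56°W)

Convert each endpoint to a unit vector on the sphere (x = cos φ cos λ, y = cos φ sin λ, z = sin φ).
The central angle between the endpoints is δ = arccos(p₁·p₂) ≈ 1.165 rad (66.7°).
Interpolate at f = 0.43 with slerp weights a = sin((1−f)δ)/sin δ ≈ 0.671, b = sin(fδ)/sin δ ≈ 0.523.
p = a·p₁ + b·p₂ ≈ (0.157, -0.231, -0.960); φ = arcsin(p_z) ≈ -73.77°, λ = atan2(p_y, p_x) ≈ -55.79°.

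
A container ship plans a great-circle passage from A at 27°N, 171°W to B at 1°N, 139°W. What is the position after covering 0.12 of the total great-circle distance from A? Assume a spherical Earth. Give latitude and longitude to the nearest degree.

Convert each endpoint to a unit vector on the sphere (x = cos φ cos λ, y = cos φ sin λ, z = sin φ).
The central angle between the endpoints is δ = arccos(p₁·p₂) ≈ 0.702 rad (40.2°).
Interpolate at f = 0.12 with slerp weights a = sin((1−f)δ)/sin δ ≈ 0.897, b = sin(fδ)/sin δ ≈ 0.130.
p = a·p₁ + b·p₂ ≈ (-0.888, -0.210, 0.409); φ = arcsin(p_z) ≈ 24.17°, λ = atan2(p_y, p_x) ≈ -166.66°.

≈ 24°N, 167°W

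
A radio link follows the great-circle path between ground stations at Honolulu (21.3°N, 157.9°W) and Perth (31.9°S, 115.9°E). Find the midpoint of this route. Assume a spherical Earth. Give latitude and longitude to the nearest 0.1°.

Write both endpoints as unit vectors p₁, p₂ with components (cos φ cos λ, cos φ sin λ, sin φ).
The central angle between the endpoints is δ = arccos(p₁·p₂) ≈ 1.711 rad (98.0°).
Interpolate at f = 1/2 with slerp weights a = sin((1−f)δ)/sin δ ≈ 0.762, b = sin(fδ)/sin δ ≈ 0.762.
p = a·p₁ + b·p₂ ≈ (-0.941, 0.315, -0.126); φ = arcsin(p_z) ≈ -7.23°, λ = atan2(p_y, p_x) ≈ 161.49°.

≈ (7.2°S, 161.5°E)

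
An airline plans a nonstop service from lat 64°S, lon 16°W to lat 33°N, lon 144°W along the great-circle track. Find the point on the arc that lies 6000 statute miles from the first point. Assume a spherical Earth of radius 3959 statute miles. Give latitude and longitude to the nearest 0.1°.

≈ lat 11.0°S, lon 121.7°W

Convert each endpoint to a unit vector on the sphere (x = cos φ cos λ, y = cos φ sin λ, z = sin φ).
The central angle between the endpoints is δ = arccos(p₁·p₂) ≈ 2.369 rad (135.7°). The total great-circle distance is δ·R ≈ 2.369 × 3959 ≈ 9378 mi, so the target fraction is f = 6000/9378 ≈ 0.640.
Interpolate at f ≈ 0.640 with slerp weights a = sin((1−f)δ)/sin δ ≈ 1.079, b = sin(fδ)/sin δ ≈ 1.430.
p = a·p₁ + b·p₂ ≈ (-0.516, -0.835, -0.191); φ = arcsin(p_z) ≈ -11.00°, λ = atan2(p_y, p_x) ≈ -121.69°.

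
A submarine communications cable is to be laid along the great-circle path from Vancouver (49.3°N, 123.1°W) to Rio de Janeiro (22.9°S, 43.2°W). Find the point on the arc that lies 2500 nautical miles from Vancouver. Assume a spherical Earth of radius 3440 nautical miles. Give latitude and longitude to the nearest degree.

From cos δ = sin φ₁ sin φ₂ + cos φ₁ cos φ₂ cos Δλ, the central angle is δ ≈ 1.762 rad (100.9°). The total great-circle distance is δ·R ≈ 1.762 × 3440 ≈ 6060 nmi, so the target fraction is f = 2500/6060 ≈ 0.413.
Interpolate at f ≈ 0.413 with slerp weights a = sin((1−f)δ)/sin δ ≈ 0.876, b = sin(fδ)/sin δ ≈ 0.677.
p = a·p₁ + b·p₂ ≈ (0.143, -0.905, 0.401); φ = arcsin(p_z) ≈ 23.61°, λ = atan2(p_y, p_x) ≈ -81.05°.

≈ (24°N, 81°W)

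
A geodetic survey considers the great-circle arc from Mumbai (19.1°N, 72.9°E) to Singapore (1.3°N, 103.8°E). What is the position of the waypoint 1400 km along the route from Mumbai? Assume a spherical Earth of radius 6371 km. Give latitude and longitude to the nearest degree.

≈ 13°N, 84°E

Convert each endpoint to a unit vector on the sphere (x = cos φ cos λ, y = cos φ sin λ, z = sin φ).
The central angle between the endpoints is δ = arccos(p₁·p₂) ≈ 0.613 rad (35.1°). The total great-circle distance is δ·R ≈ 0.613 × 6371 ≈ 3904 km, so the target fraction is f = 1400/3904 ≈ 0.359.
Interpolate at f ≈ 0.359 with slerp weights a = sin((1−f)δ)/sin δ ≈ 0.666, b = sin(fδ)/sin δ ≈ 0.379.
p = a·p₁ + b·p₂ ≈ (0.095, 0.969, 0.226); φ = arcsin(p_z) ≈ 13.09°, λ = atan2(p_y, p_x) ≈ 84.42°.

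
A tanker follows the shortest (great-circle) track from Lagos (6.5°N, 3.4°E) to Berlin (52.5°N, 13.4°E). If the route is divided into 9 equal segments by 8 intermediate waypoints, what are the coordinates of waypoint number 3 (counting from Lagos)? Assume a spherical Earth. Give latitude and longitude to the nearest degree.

≈ (22°N, 6°E)

Convert each endpoint to a unit vector on the sphere (x = cos φ cos λ, y = cos φ sin λ, z = sin φ).
The central angle between the endpoints is δ = arccos(p₁·p₂) ≈ 0.816 rad (46.7°).
Interpolate at f = 3/9 with slerp weights a = sin((1−f)δ)/sin δ ≈ 0.710, b = sin(fδ)/sin δ ≈ 0.369.
p = a·p₁ + b·p₂ ≈ (0.923, 0.094, 0.373); φ = arcsin(p_z) ≈ 21.90°, λ = atan2(p_y, p_x) ≈ 5.81°.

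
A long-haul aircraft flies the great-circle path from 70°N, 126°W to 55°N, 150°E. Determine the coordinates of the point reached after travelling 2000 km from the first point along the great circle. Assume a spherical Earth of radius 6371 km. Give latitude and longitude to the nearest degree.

Write both endpoints as unit vectors p₁, p₂ with components (cos φ cos λ, cos φ sin λ, sin φ).
The central angle between the endpoints is δ = arccos(p₁·p₂) ≈ 0.660 rad (37.8°). The total great-circle distance is δ·R ≈ 0.660 × 6371 ≈ 4202 km, so the target fraction is f = 2000/4202 ≈ 0.476.
Interpolate at f ≈ 0.476 with slerp weights a = sin((1−f)δ)/sin δ ≈ 0.553, b = sin(fδ)/sin δ ≈ 0.504.
p = a·p₁ + b·p₂ ≈ (-0.361, -0.008, 0.932); φ = arcsin(p_z) ≈ 68.80°, λ = atan2(p_y, p_x) ≈ -178.66°.

≈ 69°N, 179°W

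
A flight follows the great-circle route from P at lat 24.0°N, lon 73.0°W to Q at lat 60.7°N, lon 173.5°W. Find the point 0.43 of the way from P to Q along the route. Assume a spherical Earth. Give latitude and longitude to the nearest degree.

≈ lat 50°N, lon 97°W

From cos δ = sin φ₁ sin φ₂ + cos φ₁ cos φ₂ cos Δλ, the central angle is δ ≈ 1.294 rad (74.1°).
Interpolate at f = 0.43 with slerp weights a = sin((1−f)δ)/sin δ ≈ 0.699, b = sin(fδ)/sin δ ≈ 0.549.
p = a·p₁ + b·p₂ ≈ (-0.080, -0.641, 0.763); φ = arcsin(p_z) ≈ 49.74°, λ = atan2(p_y, p_x) ≈ -97.13°.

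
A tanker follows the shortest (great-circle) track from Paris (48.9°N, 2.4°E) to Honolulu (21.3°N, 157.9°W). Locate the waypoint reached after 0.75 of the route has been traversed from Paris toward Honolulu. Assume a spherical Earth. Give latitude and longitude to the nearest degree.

Convert each endpoint to a unit vector on the sphere (x = cos φ cos λ, y = cos φ sin λ, z = sin φ).
The central angle between the endpoints is δ = arccos(p₁·p₂) ≈ 1.879 rad (107.6°).
Interpolate at f = 0.75 with slerp weights a = sin((1−f)δ)/sin δ ≈ 0.475, b = sin(fδ)/sin δ ≈ 1.036.
p = a·p₁ + b·p₂ ≈ (-0.582, -0.350, 0.734); φ = arcsin(p_z) ≈ 47.22°, λ = atan2(p_y, p_x) ≈ -148.99°.

≈ (47°N, 149°W)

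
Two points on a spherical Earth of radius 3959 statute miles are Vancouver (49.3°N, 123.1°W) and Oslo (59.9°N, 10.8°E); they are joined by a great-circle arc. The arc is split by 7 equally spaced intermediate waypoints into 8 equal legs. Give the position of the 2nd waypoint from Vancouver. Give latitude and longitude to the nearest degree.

≈ 63°N, 109°W

Write both endpoints as unit vectors p₁, p₂ with components (cos φ cos λ, cos φ sin λ, sin φ).
The central angle between the endpoints is δ = arccos(p₁·p₂) ≈ 1.127 rad (64.6°).
Interpolate at f = 2/8 with slerp weights a = sin((1−f)δ)/sin δ ≈ 0.828, b = sin(fδ)/sin δ ≈ 0.308.
p = a·p₁ + b·p₂ ≈ (-0.143, -0.424, 0.894); φ = arcsin(p_z) ≈ 63.44°, λ = atan2(p_y, p_x) ≈ -108.69°.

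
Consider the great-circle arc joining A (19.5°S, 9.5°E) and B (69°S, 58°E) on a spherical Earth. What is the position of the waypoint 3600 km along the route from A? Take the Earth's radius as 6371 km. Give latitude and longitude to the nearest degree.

≈ (50°S, 25°E)

The haversine formula gives a central angle δ ≈ 1.006 rad (57.6°) between the endpoints. The total great-circle distance is δ·R ≈ 1.006 × 6371 ≈ 6407 km, so the target fraction is f = 3600/6407 ≈ 0.562.
Interpolate at f ≈ 0.562 with slerp weights a = sin((1−f)δ)/sin δ ≈ 0.505, b = sin(fδ)/sin δ ≈ 0.634.
p = a·p₁ + b·p₂ ≈ (0.590, 0.271, -0.761); φ = arcsin(p_z) ≈ -49.51°, λ = atan2(p_y, p_x) ≈ 24.69°.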